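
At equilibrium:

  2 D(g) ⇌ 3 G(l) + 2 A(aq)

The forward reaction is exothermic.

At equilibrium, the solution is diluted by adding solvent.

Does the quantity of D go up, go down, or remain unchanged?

Dilution lowers every aqueous concentration by the same factor. Δn_aq = 2 − 0 = +2, so the system shifts toward the side with more dissolved moles — to the right.
The net shift is to the right. D is a reactant, so its amount decreases.

decreases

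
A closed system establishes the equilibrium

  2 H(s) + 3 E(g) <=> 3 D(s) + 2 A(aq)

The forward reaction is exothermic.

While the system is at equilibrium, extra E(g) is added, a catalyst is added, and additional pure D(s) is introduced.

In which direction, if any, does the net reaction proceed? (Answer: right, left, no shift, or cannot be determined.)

Adding E (g), a reactant, drives the reaction to the right.
A catalyst speeds both forward and reverse rates equally; it changes neither Q nor K — no shift from this change.
D is a pure solid; its activity is 1 regardless of amount, so Q is unaffected — no shift from this change.
Only the nonzero effect(s) matter; the net shift is to the right.

right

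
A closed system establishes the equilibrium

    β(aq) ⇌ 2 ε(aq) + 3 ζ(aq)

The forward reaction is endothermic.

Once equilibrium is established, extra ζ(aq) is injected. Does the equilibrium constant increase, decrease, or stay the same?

The equilibrium constant depends only on temperature. This perturbation may move the position of equilibrium, but since T is unchanged, K itself is unchanged.

unchanged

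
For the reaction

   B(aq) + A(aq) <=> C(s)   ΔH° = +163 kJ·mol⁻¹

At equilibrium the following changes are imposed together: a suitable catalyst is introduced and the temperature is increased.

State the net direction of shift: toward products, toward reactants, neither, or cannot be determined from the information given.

right

A catalyst speeds both forward and reverse rates equally; it changes neither Q nor K — no shift from this change.
The forward reaction is endothermic. Raising T favours the endothermic direction — shift to the right.
Only the nonzero effect(s) matter; the net shift is to the right.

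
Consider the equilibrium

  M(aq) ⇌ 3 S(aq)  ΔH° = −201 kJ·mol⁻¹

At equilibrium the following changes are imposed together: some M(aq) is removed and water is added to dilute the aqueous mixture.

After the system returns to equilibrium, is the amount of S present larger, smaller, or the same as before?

Removing M (aq), a reactant, drives the reaction to the left.
Dilution lowers every aqueous concentration by the same factor. Δn_aq = 3 − 1 = +2, so the system shifts toward the side with more dissolved moles — to the right.
The two effects oppose each other, so the net shift — and hence the change in S — cannot be determined from the given information.

cannot be determined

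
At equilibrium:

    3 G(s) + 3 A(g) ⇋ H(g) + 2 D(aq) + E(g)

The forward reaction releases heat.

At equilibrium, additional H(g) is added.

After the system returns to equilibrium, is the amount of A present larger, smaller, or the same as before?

increases

Adding H (g), a product, drives the reaction to the left.
The net shift is to the left. A is a reactant, so its amount increases.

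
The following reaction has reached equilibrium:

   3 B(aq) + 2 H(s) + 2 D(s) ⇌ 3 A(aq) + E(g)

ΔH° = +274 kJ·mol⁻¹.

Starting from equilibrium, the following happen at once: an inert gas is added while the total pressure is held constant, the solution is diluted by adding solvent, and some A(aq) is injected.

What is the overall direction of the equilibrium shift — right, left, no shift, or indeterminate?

Adding inert gas at constant total pressure expands the volume and lowers every reacting partial pressure. With Δn_gas = 1 − 0 = +1, Q moves away from K toward the side with fewer gas moles, so the system shifts toward the side with more gas moles — to the right.
Dilution scales every aqueous concentration by the same factor. Δn_aq = 3 − 3 = 0, so Q is unchanged — no shift.
Adding A (aq), a product, drives the reaction to the left.
The individual effects push in opposite directions; without quantitative information the net direction cannot be determined.

cannot be determined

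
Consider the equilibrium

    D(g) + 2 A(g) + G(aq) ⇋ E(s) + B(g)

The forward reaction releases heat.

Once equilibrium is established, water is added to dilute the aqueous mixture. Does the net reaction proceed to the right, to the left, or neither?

Dilution lowers every aqueous concentration by the same factor. Δn_aq = 0 − 1 = -1, so the system shifts toward the side with more dissolved moles — to the left.

left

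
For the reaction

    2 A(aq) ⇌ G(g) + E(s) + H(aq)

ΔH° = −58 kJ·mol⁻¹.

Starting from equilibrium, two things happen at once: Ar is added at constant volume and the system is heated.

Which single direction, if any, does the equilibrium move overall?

left

At constant volume, adding an inert gas leaves every reacting species' partial pressure unchanged, so Q is unchanged — no shift from this change.
The forward reaction is exothermic. Raising T favours the endothermic direction — shift to the left.
Only the nonzero effect(s) matter; the net shift is to the left.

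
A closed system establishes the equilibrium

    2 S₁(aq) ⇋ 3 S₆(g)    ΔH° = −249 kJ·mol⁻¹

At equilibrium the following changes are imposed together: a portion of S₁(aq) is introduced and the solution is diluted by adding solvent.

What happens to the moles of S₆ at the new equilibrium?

cannot be determined

Adding S₁ (aq), a reactant, drives the reaction to the right.
Dilution lowers every aqueous concentration by the same factor. Δn_aq = 0 − 2 = -2, so the system shifts toward the side with more dissolved moles — to the left.
The two effects oppose each other, so the net shift — and hence the change in S₆ — cannot be determined from the given information.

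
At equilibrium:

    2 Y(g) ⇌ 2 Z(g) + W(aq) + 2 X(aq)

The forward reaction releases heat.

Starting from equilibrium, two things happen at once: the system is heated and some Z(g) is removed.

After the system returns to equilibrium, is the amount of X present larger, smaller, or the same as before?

The forward reaction is exothermic. Raising T favours the endothermic direction — shift to the left.
Removing Z (g), a product, drives the reaction to the right.
The two effects oppose each other, so the net shift — and hence the change in X — cannot be determined from the given information.

cannot be determined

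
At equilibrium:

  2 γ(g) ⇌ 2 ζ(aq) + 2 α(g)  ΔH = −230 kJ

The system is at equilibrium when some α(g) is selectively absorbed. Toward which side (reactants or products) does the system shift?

right

Removing α (g), a product, drives the reaction to the right.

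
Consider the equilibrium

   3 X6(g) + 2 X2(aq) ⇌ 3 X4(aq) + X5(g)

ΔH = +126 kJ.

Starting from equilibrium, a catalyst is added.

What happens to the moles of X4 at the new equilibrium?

A catalyst speeds both forward and reverse rates equally; it changes neither Q nor K — no shift from this change.
No net shift occurs, so the amount of X4 is unchanged.

unchanged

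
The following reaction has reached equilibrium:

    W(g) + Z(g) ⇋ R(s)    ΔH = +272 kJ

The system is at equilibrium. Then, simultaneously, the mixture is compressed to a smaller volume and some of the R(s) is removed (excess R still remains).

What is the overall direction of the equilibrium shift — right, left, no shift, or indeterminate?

Gas moles: reactants 2, products 0 (Δn_gas = -2). Compression shifts the system toward the side with fewer moles of gas — to the right.
R is a pure solid; its activity is 1 regardless of amount, so Q is unaffected — no shift from this change.
Only the nonzero effect(s) matter; the net shift is to the right.

right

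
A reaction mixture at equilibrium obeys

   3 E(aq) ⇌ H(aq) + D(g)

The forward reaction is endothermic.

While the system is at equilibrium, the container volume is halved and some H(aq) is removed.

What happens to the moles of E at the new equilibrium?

Gas moles: reactants 0, products 1 (Δn_gas = +1). Compression shifts the system toward the side with fewer moles of gas — to the left.
Removing H (aq), a product, drives the reaction to the right.
The two effects oppose each other, so the net shift — and hence the change in E — cannot be determined from the given information.

cannot be determined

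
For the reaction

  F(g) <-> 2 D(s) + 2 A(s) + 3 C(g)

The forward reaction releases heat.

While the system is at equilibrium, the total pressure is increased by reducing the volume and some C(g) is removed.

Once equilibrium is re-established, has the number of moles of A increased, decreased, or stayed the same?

Gas moles: reactants 1, products 3 (Δn_gas = +2). Compression shifts the system toward the side with fewer moles of gas — to the left.
Removing C (g), a product, drives the reaction to the right.
The two effects oppose each other, so the net shift — and hence the change in A — cannot be determined from the given information.

cannot be determined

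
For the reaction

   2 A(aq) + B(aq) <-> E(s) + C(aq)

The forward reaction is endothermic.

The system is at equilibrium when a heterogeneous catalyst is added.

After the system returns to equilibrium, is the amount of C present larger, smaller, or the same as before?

A catalyst speeds both forward and reverse rates equally; it changes neither Q nor K — no shift from this change.
No net shift occurs, so the amount of C is unchanged.

unchanged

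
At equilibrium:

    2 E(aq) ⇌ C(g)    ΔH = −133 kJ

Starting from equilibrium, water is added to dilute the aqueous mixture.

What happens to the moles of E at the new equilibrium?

Dilution lowers every aqueous concentration by the same factor. Δn_aq = 0 − 2 = -2, so the system shifts toward the side with more dissolved moles — to the left.
The net shift is to the left. E is a reactant, so its amount increases.

increases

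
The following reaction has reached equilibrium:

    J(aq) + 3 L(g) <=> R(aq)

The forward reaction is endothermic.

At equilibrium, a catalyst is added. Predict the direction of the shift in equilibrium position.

no shift

A catalyst speeds both forward and reverse rates equally; it changes neither Q nor K — no shift from this change.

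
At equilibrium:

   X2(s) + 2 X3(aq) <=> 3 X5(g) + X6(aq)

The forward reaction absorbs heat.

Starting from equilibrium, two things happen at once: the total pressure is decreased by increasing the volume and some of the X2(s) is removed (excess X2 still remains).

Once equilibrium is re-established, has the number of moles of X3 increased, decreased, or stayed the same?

decreases

Gas moles: reactants 0, products 3 (Δn_gas = +3). Expansion shifts the system toward the side with more moles of gas — to the right.
X2 is a pure solid; its activity is 1 regardless of amount, so Q is unaffected — no shift from this change.
The net shift is to the right. X3 is a reactant, so its amount decreases.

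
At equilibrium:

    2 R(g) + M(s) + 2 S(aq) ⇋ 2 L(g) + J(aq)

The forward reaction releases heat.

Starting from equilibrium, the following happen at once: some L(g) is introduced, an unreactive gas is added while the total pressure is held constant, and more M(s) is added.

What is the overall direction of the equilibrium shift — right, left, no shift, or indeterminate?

left

Adding L (g), a product, drives the reaction to the left.
Adding inert gas at constant total pressure expands the volume, scaling every reacting partial pressure by the same factor. Δn_gas = 2 − 2 = 0, so Q is unchanged — no shift.
M is a pure solid; its activity is 1 regardless of amount, so Q is unaffected — no shift from this change.
Only the nonzero effect(s) matter; the net shift is to the left.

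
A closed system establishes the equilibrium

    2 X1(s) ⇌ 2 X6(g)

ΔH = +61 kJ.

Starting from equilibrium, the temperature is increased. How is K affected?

K depends on temperature via the van 't Hoff relation. The forward reaction is endothermic, so raising T increases K.

increases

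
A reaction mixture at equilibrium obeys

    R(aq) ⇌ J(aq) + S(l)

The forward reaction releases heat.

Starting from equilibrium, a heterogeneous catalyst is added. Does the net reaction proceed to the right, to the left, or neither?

A catalyst speeds both forward and reverse rates equally; it changes neither Q nor K — no shift from this change.

no shift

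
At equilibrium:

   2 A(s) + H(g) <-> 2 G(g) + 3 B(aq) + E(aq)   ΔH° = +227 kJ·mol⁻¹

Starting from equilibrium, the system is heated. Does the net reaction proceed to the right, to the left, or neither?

right

The forward reaction is endothermic. Raising T favours the endothermic direction — shift to the right.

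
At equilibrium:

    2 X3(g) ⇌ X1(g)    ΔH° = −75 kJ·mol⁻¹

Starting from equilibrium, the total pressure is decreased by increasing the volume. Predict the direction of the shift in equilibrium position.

Gas moles: reactants 2, products 1 (Δn_gas = -1). Expansion shifts the system toward the side with more moles of gas — to the left.

left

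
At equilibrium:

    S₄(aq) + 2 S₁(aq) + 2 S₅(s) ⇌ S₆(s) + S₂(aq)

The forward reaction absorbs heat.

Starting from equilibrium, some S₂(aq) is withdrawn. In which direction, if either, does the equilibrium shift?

right

Removing S₂ (aq), a product, drives the reaction to the right.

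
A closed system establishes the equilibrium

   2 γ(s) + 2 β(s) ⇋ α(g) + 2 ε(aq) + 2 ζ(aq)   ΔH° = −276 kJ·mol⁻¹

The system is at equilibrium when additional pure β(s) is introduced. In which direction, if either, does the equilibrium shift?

no shift

β is a pure solid; its activity is 1 regardless of amount, so Q is unaffected — no shift from this change.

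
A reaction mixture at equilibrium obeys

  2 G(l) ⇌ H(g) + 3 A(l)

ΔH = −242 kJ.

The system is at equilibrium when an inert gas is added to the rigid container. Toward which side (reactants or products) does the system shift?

At constant volume, adding an inert gas leaves every reacting species' partial pressure unchanged, so Q is unchanged — no shift from this change.

no shift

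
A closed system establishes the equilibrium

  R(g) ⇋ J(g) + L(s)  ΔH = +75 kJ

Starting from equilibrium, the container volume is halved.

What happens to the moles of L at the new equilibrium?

unchanged

Gas moles: reactants 1, products 1. Δn_gas = 0, so a volume change leaves Q equal to K — no shift from this change.
No net shift occurs, so the amount of L is unchanged.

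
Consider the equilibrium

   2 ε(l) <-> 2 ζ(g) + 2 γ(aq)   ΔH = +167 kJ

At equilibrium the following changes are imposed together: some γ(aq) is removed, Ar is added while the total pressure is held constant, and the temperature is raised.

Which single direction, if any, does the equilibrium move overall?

right

Removing γ (aq), a product, drives the reaction to the right.
Adding inert gas at constant total pressure expands the volume and lowers every reacting partial pressure. With Δn_gas = 2 − 0 = +2, Q moves away from K toward the side with fewer gas moles, so the system shifts toward the side with more gas moles — to the right.
The forward reaction is endothermic. Raising T favours the endothermic direction — shift to the right.
All effects act in the same direction — net shift to the right.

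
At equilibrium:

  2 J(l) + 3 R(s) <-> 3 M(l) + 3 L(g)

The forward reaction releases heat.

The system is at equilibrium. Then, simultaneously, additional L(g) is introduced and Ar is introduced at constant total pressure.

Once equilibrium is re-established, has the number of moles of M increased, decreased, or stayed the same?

cannot be determined

Adding L (g), a product, drives the reaction to the left.
Adding inert gas at constant total pressure expands the volume and lowers every reacting partial pressure. With Δn_gas = 3 − 0 = +3, Q moves away from K toward the side with fewer gas moles, so the system shifts toward the side with more gas moles — to the right.
The two effects oppose each other, so the net shift — and hence the change in M — cannot be determined from the given information.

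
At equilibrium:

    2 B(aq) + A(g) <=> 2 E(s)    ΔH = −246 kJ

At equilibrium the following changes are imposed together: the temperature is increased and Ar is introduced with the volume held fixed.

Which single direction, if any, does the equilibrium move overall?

left

The forward reaction is exothermic. Raising T favours the endothermic direction — shift to the left.
At constant volume, adding an inert gas leaves every reacting species' partial pressure unchanged, so Q is unchanged — no shift from this change.
Only the nonzero effect(s) matter; the net shift is to the left.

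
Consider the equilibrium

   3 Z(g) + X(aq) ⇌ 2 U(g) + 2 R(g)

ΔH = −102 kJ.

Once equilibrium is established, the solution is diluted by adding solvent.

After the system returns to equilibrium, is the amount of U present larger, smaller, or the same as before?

Dilution lowers every aqueous concentration by the same factor. Δn_aq = 0 − 1 = -1, so the system shifts toward the side with more dissolved moles — to the left.
The net shift is to the left. U is a product, so its amount decreases.

decreases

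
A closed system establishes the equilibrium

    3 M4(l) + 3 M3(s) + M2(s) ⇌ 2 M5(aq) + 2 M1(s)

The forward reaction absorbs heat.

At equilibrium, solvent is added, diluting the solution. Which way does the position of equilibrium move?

right

Dilution lowers every aqueous concentration by the same factor. Δn_aq = 2 − 0 = +2, so the system shifts toward the side with more dissolved moles — to the right.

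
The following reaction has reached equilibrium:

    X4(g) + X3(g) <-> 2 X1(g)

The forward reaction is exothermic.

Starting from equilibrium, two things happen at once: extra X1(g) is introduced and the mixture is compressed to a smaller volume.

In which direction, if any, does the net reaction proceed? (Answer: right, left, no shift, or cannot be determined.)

left

Adding X1 (g), a product, drives the reaction to the left.
Gas moles: reactants 2, products 2. Δn_gas = 0, so a volume change leaves Q equal to K — no shift from this change.
Only the nonzero effect(s) matter; the net shift is to the left.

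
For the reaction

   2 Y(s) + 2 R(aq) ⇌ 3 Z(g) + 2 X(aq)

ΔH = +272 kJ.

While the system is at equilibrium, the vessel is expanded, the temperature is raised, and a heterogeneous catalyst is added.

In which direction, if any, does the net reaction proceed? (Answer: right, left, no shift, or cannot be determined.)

Gas moles: reactants 0, products 3 (Δn_gas = +3). Expansion shifts the system toward the side with more moles of gas — to the right.
The forward reaction is endothermic. Raising T favours the endothermic direction — shift to the right.
A catalyst speeds both forward and reverse rates equally; it changes neither Q nor K — no shift from this change.
Only the nonzero effect(s) matter; the net shift is to the right.

right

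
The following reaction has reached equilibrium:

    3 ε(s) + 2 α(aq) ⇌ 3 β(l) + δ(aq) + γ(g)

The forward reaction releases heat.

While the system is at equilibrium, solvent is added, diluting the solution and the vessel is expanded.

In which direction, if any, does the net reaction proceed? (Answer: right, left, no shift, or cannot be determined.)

Dilution lowers every aqueous concentration by the same factor. Δn_aq = 1 − 2 = -1, so the system shifts toward the side with more dissolved moles — to the left.
Gas moles: reactants 0, products 1 (Δn_gas = +1). Expansion shifts the system toward the side with more moles of gas — to the right.
The individual effects push in opposite directions; without quantitative information the net direction cannot be determined.

cannot be determined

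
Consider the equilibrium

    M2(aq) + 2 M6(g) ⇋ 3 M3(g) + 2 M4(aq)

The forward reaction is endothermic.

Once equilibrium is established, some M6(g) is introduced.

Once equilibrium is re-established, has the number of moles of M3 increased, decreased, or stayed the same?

Adding M6 (g), a reactant, drives the reaction to the right.
The net shift is to the right. M3 is a product, so its amount increases.

increases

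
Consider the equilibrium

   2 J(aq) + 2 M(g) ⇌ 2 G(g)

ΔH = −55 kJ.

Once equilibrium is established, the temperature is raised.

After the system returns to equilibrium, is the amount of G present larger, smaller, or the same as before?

The forward reaction is exothermic. Raising T favours the endothermic direction — shift to the left.
The net shift is to the left. G is a product, so its amount decreases.

decreases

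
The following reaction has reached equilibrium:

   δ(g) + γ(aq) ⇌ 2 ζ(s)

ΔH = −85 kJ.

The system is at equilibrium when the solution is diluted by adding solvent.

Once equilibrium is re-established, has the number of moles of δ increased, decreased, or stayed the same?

Dilution lowers every aqueous concentration by the same factor. Δn_aq = 0 − 1 = -1, so the system shifts toward the side with more dissolved moles — to the left.
The net shift is to the left. δ is a reactant, so its amount increases.

increases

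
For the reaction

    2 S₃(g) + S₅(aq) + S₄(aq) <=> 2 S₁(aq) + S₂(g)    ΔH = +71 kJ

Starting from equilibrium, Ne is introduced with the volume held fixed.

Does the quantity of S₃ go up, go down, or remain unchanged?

unchanged

At constant volume, adding an inert gas leaves every reacting species' partial pressure unchanged, so Q is unchanged — no shift from this change.
No net shift occurs, so the amount of S₃ is unchanged.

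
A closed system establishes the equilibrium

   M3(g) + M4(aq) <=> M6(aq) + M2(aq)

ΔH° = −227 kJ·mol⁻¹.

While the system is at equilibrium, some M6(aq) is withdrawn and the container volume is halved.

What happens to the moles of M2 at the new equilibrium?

increases

Removing M6 (aq), a product, drives the reaction to the right.
Gas moles: reactants 1, products 0 (Δn_gas = -1). Compression shifts the system toward the side with fewer moles of gas — to the right.
The net shift is to the right. M2 is a product, so its amount increases.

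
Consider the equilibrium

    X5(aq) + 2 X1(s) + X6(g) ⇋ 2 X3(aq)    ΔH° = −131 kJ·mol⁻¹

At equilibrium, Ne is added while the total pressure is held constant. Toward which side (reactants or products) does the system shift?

Adding inert gas at constant total pressure expands the volume and lowers every reacting partial pressure. With Δn_gas = 0 − 1 = -1, Q moves away from K toward the side with fewer gas moles, so the system shifts toward the side with more gas moles — to the left.

left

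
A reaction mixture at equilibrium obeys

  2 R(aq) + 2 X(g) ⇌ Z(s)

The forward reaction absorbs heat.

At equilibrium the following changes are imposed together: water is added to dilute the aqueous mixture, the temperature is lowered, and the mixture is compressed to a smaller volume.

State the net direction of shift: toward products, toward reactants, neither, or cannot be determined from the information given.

Dilution lowers every aqueous concentration by the same factor. Δn_aq = 0 − 2 = -2, so the system shifts toward the side with more dissolved moles — to the left.
The forward reaction is endothermic. Lowering T favours the exothermic direction — shift to the left.
Gas moles: reactants 2, products 0 (Δn_gas = -2). Compression shifts the system toward the side with fewer moles of gas — to the right.
The individual effects push in opposite directions; without quantitative information the net direction cannot be determined.

cannot be determined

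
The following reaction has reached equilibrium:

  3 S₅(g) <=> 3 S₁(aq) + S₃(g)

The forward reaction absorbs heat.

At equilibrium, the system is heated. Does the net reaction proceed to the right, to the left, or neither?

right

The forward reaction is endothermic. Raising T favours the endothermic direction — shift to the right.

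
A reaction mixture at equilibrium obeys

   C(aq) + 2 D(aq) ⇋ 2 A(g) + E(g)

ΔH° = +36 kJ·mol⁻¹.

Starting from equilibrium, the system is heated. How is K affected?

increases

K depends on temperature via the van 't Hoff relation. The forward reaction is endothermic, so raising T increases K.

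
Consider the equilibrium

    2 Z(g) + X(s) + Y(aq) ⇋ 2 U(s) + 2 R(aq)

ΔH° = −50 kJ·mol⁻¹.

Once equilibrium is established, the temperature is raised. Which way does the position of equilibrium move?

left

The forward reaction is exothermic. Raising T favours the endothermic direction — shift to the left.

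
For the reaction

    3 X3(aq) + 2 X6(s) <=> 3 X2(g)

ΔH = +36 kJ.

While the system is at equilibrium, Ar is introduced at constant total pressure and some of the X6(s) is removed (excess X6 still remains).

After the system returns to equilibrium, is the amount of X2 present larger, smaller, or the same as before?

Adding inert gas at constant total pressure expands the volume and lowers every reacting partial pressure. With Δn_gas = 3 − 0 = +3, Q moves away from K toward the side with fewer gas moles, so the system shifts toward the side with more gas moles — to the right.
X6 is a pure solid; its activity is 1 regardless of amount, so Q is unaffected — no shift from this change.
The net shift is to the right. X2 is a product, so its amount increases.

increases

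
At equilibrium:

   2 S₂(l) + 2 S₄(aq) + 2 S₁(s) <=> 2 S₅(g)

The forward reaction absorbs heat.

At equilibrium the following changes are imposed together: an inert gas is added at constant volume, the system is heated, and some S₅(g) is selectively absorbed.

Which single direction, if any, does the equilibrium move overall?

right

At constant volume, adding an inert gas leaves every reacting species' partial pressure unchanged, so Q is unchanged — no shift from this change.
The forward reaction is endothermic. Raising T favours the endothermic direction — shift to the right.
Removing S₅ (g), a product, drives the reaction to the right.
Only the nonzero effect(s) matter; the net shift is to the right.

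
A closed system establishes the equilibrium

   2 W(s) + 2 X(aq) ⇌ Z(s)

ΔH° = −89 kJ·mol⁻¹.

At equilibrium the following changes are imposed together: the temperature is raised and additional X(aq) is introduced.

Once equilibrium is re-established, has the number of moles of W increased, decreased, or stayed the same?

cannot be determined

The forward reaction is exothermic. Raising T favours the endothermic direction — shift to the left.
Adding X (aq), a reactant, drives the reaction to the right.
The two effects oppose each other, so the net shift — and hence the change in W — cannot be determined from the given information.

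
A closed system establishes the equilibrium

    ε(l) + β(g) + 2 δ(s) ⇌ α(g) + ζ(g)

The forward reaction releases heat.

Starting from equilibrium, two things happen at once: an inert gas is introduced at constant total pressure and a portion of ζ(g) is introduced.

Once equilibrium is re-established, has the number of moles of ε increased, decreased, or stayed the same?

cannot be determined

Adding inert gas at constant total pressure expands the volume and lowers every reacting partial pressure. With Δn_gas = 2 − 1 = +1, Q moves away from K toward the side with fewer gas moles, so the system shifts toward the side with more gas moles — to the right.
Adding ζ (g), a product, drives the reaction to the left.
The two effects oppose each other, so the net shift — and hence the change in ε — cannot be determined from the given information.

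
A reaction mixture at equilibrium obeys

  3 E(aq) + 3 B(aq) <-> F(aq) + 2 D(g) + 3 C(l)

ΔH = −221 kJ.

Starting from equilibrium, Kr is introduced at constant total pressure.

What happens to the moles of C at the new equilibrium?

increases

Adding inert gas at constant total pressure expands the volume and lowers every reacting partial pressure. With Δn_gas = 2 − 0 = +2, Q moves away from K toward the side with fewer gas moles, so the system shifts toward the side with more gas moles — to the right.
The net shift is to the right. C is a product, so its amount increases.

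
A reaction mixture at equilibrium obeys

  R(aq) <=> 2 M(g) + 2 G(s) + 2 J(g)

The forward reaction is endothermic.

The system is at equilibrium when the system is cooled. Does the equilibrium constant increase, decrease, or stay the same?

decreases

K depends on temperature via the van 't Hoff relation. The forward reaction is endothermic, so lowering T decreases K.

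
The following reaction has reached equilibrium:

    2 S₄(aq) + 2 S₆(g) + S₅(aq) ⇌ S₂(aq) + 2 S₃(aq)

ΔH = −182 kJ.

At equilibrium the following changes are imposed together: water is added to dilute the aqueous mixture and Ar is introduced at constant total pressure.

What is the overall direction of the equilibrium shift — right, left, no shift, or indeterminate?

left

Dilution scales every aqueous concentration by the same factor. Δn_aq = 3 − 3 = 0, so Q is unchanged — no shift.
Adding inert gas at constant total pressure expands the volume and lowers every reacting partial pressure. With Δn_gas = 0 − 2 = -2, Q moves away from K toward the side with fewer gas moles, so the system shifts toward the side with more gas moles — to the left.
Only the nonzero effect(s) matter; the net shift is to the left.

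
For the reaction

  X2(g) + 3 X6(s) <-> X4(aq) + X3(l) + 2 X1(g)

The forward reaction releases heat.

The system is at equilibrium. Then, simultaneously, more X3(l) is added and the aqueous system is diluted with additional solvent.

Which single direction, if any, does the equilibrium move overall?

right

X3 is a pure liquid; its activity is 1 regardless of amount, so Q is unaffected — no shift from this change.
Dilution lowers every aqueous concentration by the same factor. Δn_aq = 1 − 0 = +1, so the system shifts toward the side with more dissolved moles — to the right.
Only the nonzero effect(s) matter; the net shift is to the right.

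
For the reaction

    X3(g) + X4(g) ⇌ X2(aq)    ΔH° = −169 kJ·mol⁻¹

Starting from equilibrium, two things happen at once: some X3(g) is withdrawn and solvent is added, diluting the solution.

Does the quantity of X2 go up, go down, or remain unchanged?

cannot be determined

Removing X3 (g), a reactant, drives the reaction to the left.
Dilution lowers every aqueous concentration by the same factor. Δn_aq = 1 − 0 = +1, so the system shifts toward the side with more dissolved moles — to the right.
The two effects oppose each other, so the net shift — and hence the change in X2 — cannot be determined from the given information.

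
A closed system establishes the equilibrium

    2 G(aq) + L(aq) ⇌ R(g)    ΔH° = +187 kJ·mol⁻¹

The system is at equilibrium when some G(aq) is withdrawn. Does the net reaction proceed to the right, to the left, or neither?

left

Removing G (aq), a reactant, drives the reaction to the left.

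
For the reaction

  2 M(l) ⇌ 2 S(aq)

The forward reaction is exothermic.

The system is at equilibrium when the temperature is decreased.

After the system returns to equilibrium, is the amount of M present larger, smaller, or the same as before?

decreases

The forward reaction is exothermic. Lowering T favours the exothermic direction — shift to the right.
The net shift is to the right. M is a reactant, so its amount decreases.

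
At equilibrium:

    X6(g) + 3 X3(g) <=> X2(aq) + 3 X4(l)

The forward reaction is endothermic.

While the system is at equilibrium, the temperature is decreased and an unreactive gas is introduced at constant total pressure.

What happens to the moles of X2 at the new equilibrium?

decreases

The forward reaction is endothermic. Lowering T favours the exothermic direction — shift to the left.
Adding inert gas at constant total pressure expands the volume and lowers every reacting partial pressure. With Δn_gas = 0 − 4 = -4, Q moves away from K toward the side with fewer gas moles, so the system shifts toward the side with more gas moles — to the left.
The net shift is to the left. X2 is a product, so its amount decreases.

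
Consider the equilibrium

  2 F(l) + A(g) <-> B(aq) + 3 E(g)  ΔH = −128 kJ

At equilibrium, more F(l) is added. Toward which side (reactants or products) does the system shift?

F is a pure liquid; its activity is 1 regardless of amount, so Q is unaffected — no shift from this change.

no shift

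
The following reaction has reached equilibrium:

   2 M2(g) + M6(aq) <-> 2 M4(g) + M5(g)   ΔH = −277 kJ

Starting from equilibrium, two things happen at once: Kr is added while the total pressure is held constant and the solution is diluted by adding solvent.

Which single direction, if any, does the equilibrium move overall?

cannot be determined

Adding inert gas at constant total pressure expands the volume and lowers every reacting partial pressure. With Δn_gas = 3 − 2 = +1, Q moves away from K toward the side with fewer gas moles, so the system shifts toward the side with more gas moles — to the right.
Dilution lowers every aqueous concentration by the same factor. Δn_aq = 0 − 1 = -1, so the system shifts toward the side with more dissolved moles — to the left.
The individual effects push in opposite directions; without quantitative information the net direction cannot be determined.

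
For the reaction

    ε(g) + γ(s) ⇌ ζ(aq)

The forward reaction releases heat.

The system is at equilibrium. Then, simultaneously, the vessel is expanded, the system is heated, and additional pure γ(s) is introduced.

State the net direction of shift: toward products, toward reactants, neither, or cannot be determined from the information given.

left

Gas moles: reactants 1, products 0 (Δn_gas = -1). Expansion shifts the system toward the side with more moles of gas — to the left.
The forward reaction is exothermic. Raising T favours the endothermic direction — shift to the left.
γ is a pure solid; its activity is 1 regardless of amount, so Q is unaffected — no shift from this change.
Only the nonzero effect(s) matter; the net shift is to the left.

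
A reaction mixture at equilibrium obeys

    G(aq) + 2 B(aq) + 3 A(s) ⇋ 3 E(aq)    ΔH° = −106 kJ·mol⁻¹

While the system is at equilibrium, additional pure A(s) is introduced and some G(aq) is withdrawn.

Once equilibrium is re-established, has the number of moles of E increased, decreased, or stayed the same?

A is a pure solid; its activity is 1 regardless of amount, so Q is unaffected — no shift from this change.
Removing G (aq), a reactant, drives the reaction to the left.
The net shift is to the left. E is a product, so its amount decreases.

decreases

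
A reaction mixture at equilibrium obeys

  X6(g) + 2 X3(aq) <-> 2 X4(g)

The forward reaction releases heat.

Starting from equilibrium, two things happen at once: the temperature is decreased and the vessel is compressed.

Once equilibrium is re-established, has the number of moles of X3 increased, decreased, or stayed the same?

cannot be determined

The forward reaction is exothermic. Lowering T favours the exothermic direction — shift to the right.
Gas moles: reactants 1, products 2 (Δn_gas = +1). Compression shifts the system toward the side with fewer moles of gas — to the left.
The two effects oppose each other, so the net shift — and hence the change in X3 — cannot be determined from the given information.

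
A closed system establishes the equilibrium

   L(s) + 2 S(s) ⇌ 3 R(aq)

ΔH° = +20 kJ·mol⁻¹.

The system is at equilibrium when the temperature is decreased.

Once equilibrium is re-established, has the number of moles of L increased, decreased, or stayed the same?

The forward reaction is endothermic. Lowering T favours the exothermic direction — shift to the left.
The net shift is to the left. L is a reactant, so its amount increases.

increases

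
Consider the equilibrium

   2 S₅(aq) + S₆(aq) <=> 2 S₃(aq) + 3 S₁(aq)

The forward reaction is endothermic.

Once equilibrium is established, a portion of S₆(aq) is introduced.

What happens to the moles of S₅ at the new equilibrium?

Adding S₆ (aq), a reactant, drives the reaction to the right.
The net shift is to the right. S₅ is a reactant, so its amount decreases.

decreases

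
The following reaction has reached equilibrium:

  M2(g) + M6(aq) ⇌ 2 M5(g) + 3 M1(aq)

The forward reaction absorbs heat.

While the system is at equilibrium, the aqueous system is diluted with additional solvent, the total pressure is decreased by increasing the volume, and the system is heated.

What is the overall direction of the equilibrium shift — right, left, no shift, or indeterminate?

right

Dilution lowers every aqueous concentration by the same factor. Δn_aq = 3 − 1 = +2, so the system shifts toward the side with more dissolved moles — to the right.
Gas moles: reactants 1, products 2 (Δn_gas = +1). Expansion shifts the system toward the side with more moles of gas — to the right.
The forward reaction is endothermic. Raising T favours the endothermic direction — shift to the right.
All effects act in the same direction — net shift to the right.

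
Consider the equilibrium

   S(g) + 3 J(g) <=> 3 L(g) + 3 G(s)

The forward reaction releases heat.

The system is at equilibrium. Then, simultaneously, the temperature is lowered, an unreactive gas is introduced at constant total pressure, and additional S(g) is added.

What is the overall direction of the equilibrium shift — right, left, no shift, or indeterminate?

cannot be determined

The forward reaction is exothermic. Lowering T favours the exothermic direction — shift to the right.
Adding inert gas at constant total pressure expands the volume and lowers every reacting partial pressure. With Δn_gas = 3 − 4 = -1, Q moves away from K toward the side with fewer gas moles, so the system shifts toward the side with more gas moles — to the left.
Adding S (g), a reactant, drives the reaction to the right.
The individual effects push in opposite directions; without quantitative information the net direction cannot be determined.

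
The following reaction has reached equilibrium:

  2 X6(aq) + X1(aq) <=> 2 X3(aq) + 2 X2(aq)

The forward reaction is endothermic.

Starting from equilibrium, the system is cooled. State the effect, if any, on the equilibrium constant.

K depends on temperature via the van 't Hoff relation. The forward reaction is endothermic, so lowering T decreases K.

decreases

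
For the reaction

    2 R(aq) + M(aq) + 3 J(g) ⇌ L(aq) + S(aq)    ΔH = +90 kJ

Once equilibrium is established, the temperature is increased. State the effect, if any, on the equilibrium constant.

K depends on temperature via the van 't Hoff relation. The forward reaction is endothermic, so raising T increases K.

increases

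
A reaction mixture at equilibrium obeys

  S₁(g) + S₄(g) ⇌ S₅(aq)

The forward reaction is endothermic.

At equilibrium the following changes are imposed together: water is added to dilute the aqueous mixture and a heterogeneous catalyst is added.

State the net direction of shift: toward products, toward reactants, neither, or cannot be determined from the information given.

right

Dilution lowers every aqueous concentration by the same factor. Δn_aq = 1 − 0 = +1, so the system shifts toward the side with more dissolved moles — to the right.
A catalyst speeds both forward and reverse rates equally; it changes neither Q nor K — no shift from this change.
Only the nonzero effect(s) matter; the net shift is to the right.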